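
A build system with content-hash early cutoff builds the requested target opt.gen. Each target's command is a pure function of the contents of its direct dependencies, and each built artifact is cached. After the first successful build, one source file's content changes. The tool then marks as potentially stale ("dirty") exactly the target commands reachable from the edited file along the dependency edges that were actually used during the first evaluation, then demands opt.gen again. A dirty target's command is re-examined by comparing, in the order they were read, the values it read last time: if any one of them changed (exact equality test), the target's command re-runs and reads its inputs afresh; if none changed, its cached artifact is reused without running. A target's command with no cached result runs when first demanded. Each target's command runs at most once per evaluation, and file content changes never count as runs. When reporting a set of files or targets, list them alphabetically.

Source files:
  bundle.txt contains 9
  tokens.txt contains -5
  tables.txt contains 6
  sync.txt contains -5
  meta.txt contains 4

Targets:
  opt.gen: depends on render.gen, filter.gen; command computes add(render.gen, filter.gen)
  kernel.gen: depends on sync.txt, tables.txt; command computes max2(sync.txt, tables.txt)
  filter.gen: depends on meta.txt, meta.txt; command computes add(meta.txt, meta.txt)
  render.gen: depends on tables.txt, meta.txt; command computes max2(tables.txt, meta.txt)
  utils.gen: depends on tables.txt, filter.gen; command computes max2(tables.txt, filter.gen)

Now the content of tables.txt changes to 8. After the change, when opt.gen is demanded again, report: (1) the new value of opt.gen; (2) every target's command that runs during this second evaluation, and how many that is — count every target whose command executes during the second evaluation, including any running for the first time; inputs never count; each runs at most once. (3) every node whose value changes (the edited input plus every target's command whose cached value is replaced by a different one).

New value of opt.gen: 16.
Target commands that run: opt.gen, render.gen — 2 in total.
Values that change: opt.gen, render.gen, tables.txt.

First evaluation (everything demanded from the output):
  filter.gen = add(4, 4) = 8
  render.gen = max2(6, 4) = 6
  opt.gen = add(6, 8) = 14

Propagation after the edit:
  render.gen: runs — tables.txt 6->8; result 8.
  opt.gen: runs — render.gen 6->8; result 16.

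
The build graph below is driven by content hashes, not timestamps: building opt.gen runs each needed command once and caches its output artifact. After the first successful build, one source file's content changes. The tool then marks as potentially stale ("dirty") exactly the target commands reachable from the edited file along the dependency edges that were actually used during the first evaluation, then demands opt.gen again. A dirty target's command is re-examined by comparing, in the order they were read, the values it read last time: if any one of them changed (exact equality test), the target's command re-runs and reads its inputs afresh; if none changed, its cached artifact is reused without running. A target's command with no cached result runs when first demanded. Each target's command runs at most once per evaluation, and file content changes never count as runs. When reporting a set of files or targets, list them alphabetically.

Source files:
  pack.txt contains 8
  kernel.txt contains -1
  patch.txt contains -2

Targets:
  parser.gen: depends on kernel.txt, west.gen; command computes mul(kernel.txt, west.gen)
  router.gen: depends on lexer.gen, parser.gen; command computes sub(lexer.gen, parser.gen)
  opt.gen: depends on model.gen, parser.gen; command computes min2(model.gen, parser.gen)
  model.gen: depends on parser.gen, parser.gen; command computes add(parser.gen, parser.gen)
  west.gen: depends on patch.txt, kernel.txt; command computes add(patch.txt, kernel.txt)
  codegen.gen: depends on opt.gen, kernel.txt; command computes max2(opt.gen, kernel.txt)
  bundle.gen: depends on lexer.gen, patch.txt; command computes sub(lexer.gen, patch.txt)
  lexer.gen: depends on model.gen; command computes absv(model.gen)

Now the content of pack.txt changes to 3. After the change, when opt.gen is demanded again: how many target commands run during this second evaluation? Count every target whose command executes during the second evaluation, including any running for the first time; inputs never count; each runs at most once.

Run set: none (0 run).
The important point: nothing the output needs ever reads pack.txt, so the edit is invisible to it.

Initial pass — values computed on the first demand:
  west.gen = add(-2, -1) = -3
  parser.gen = mul(-1, -3) = 3
  model.gen = add(3, 3) = 6
  opt.gen = min2(6, 3) = 3

Second demand — change propagation:
  no demanded computation ever read pack.txt, so the edit dirties nothing and nothing runs.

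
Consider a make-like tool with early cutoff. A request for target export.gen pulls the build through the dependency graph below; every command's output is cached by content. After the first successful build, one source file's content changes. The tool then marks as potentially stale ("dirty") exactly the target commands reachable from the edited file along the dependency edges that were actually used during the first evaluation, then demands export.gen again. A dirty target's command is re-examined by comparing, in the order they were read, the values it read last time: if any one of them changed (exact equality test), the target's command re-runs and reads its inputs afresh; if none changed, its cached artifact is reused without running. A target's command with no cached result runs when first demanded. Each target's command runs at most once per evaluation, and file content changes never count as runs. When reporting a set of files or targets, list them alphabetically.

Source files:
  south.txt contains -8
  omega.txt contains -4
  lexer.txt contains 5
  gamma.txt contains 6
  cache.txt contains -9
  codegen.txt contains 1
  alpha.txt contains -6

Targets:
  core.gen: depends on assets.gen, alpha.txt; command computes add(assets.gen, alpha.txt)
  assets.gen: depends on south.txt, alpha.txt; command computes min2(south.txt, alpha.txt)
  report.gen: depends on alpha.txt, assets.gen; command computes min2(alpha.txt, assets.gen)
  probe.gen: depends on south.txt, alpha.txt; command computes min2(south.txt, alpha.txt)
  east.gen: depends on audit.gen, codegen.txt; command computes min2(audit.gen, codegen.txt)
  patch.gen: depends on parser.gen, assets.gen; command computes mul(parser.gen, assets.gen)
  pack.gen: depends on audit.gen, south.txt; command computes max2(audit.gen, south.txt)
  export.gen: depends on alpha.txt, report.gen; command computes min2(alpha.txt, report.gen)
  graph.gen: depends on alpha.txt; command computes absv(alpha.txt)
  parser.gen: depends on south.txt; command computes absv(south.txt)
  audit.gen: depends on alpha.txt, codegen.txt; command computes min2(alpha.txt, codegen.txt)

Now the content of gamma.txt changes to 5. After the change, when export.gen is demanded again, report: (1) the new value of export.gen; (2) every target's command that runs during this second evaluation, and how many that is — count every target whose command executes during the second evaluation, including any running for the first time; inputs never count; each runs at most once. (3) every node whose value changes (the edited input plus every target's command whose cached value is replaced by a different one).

Demanding export.gen again yields -8.
0 target commands run: none.
The nodes whose values change: gamma.txt.
Note the shortcut — nothing in the graph depends on gamma.txt at all, so no recomputation happens.

First demand of the output computes:
  assets.gen = min2(-8, -6) = -8
  report.gen = min2(-6, -8) = -8
  export.gen = min2(-6, -8) = -8

After the edit, cleaning proceeds:
  no node depends on gamma.txt at all; the second demand re-runs nothing.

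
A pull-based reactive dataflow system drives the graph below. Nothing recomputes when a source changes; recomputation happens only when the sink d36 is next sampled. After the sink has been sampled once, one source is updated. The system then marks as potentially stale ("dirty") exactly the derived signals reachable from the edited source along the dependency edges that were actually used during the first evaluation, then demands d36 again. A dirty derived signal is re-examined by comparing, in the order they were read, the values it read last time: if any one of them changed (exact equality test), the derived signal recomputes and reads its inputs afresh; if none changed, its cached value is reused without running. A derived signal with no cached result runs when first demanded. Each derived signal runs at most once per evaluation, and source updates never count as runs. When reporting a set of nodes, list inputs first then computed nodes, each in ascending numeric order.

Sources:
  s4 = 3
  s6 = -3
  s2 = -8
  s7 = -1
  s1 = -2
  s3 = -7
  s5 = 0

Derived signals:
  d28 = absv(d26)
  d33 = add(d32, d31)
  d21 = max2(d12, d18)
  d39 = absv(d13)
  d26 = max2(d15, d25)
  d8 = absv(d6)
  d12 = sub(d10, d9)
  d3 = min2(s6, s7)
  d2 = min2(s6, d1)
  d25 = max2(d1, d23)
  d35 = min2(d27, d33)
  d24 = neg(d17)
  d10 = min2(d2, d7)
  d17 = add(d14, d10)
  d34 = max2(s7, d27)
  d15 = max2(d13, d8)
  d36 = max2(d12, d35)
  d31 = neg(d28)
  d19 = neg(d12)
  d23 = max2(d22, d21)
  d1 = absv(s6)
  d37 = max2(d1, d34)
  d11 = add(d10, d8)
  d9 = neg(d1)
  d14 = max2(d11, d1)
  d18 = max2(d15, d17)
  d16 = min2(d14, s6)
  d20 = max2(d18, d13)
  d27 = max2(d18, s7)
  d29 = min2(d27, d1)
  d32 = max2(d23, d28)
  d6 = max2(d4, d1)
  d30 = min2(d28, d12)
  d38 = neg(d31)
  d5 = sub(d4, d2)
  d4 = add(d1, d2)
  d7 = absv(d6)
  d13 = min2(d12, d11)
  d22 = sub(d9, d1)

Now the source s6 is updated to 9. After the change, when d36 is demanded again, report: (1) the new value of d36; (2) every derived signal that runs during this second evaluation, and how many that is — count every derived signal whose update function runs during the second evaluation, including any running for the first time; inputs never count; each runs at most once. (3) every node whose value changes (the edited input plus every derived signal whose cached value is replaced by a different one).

First evaluation (everything demanded from the output):
  d1 = absv(-3) = 3
  d2 = min2(-3, 3) = -3
  d4 = add(3, -3) = 0
  d6 = max2(0, 3) = 3
  d7 = absv(3) = 3
  d8 = absv(3) = 3
  d9 = neg(3) = -3
  d10 = min2(-3, 3) = -3
  d11 = add(-3, 3) = 0
  d12 = sub(-3, -3) = 0
  d13 = min2(0, 0) = 0
  d14 = max2(0, 3) = 3
  d15 = max2(0, 3) = 3
  d17 = add(3, -3) = 0
  d18 = max2(3, 0) = 3
  d21 = max2(0, 3) = 3
  d22 = sub(-3, 3) = -6
  d23 = max2(-6, 3) = 3
  d25 = max2(3, 3) = 3
  d26 = max2(3, 3) = 3
  d27 = max2(3, -1) = 3
  d28 = absv(3) = 3
  d31 = neg(3) = -3
  d32 = max2(3, 3) = 3
  d33 = add(3, -3) = 0
  d35 = min2(3, 0) = 0
  d36 = max2(0, 0) = 0

Propagation after the edit:
  d1: runs — s6 -3->9; result 9.
  d2: runs — s6 -3->9; d1 3->9; result 9.
  d4: runs — d1 3->9; d2 -3->9; result 18.
  d6: runs — d4 0->18; d1 3->9; result 18.
  d7: runs — d6 3->18; result 18.
  d8: runs — d6 3->18; result 18.
  d9: runs — d1 3->9; result -9.
  d10: runs — d2 -3->9; d7 3->18; result 9.
  d11: runs — d10 -3->9; d8 3->18; result 27.
  d12: runs — d10 -3->9; d9 -3->-9; result 18.
  d13: runs — d12 0->18; d11 0->27; result 18.
  d14: runs — d11 0->27; d1 3->9; result 27.
  d15: runs — d13 0->18; d8 3->18; result 18.
  d17: runs — d14 3->27; d10 -3->9; result 36.
  d18: runs — d15 3->18; d17 0->36; result 36.
  d21: runs — d12 0->18; d18 3->36; result 36.
  d22: runs — d9 -3->-9; d1 3->9; result -18.
  d23: runs — d22 -6->-18; d21 3->36; result 36.
  d25: runs — d1 3->9; d23 3->36; result 36.
  d26: runs — d15 3->18; d25 3->36; result 36.
  d27: runs — d18 3->36; result 36.
  d28: runs — d26 3->36; result 36.
  d31: runs — d28 3->36; result -36.
  d32: runs — d23 3->36; d28 3->36; result 36.
  d33: runs — d32 3->36; d31 -3->-36; result 0 (same value as before).
  d35: runs — d27 3->36; result 0 (same value as before).
  d36: runs — d12 0->18; result 18.

New value of d36: 18.
Derived signals that run: d1, d2, d4, d6, d7, d8, d9, d10, d11, d12, d13, d14, d15, d17, d18, d21, d22, d23, d25, d26, d27, d28, d31, d32, d33, d35, d36 — 27 in total.
Values that change: s6, d1, d2, d4, d6, d7, d8, d9, d10, d11, d12, d13, d14, d15, d17, d18, d21, d22, d23, d25, d26, d27, d28, d31, d32, d36.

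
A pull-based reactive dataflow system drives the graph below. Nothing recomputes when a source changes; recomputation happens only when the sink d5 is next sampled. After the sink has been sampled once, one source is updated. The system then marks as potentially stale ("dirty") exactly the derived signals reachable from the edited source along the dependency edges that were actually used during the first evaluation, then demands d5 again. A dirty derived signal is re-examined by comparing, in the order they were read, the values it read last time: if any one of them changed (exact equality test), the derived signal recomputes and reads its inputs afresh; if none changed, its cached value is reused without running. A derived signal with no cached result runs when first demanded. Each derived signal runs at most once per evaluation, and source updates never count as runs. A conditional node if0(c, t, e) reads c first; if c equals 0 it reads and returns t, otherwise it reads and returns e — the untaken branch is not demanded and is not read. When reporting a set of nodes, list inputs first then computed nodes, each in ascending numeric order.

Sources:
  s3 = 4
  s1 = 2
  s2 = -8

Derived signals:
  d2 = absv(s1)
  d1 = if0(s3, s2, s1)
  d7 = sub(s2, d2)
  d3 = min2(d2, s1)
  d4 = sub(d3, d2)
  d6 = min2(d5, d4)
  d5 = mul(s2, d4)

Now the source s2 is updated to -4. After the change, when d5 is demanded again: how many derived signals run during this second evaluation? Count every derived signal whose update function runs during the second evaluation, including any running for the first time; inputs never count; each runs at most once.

First evaluation (everything demanded from the output):
  d2 = absv(2) = 2
  d3 = min2(2, 2) = 2
  d4 = sub(2, 2) = 0
  d5 = mul(-8, 0) = 0

Propagation after the edit:
  d5: runs — s2 -8->-4; result 0 (same value as before).

Derived signals that run: d5 — 1 in total.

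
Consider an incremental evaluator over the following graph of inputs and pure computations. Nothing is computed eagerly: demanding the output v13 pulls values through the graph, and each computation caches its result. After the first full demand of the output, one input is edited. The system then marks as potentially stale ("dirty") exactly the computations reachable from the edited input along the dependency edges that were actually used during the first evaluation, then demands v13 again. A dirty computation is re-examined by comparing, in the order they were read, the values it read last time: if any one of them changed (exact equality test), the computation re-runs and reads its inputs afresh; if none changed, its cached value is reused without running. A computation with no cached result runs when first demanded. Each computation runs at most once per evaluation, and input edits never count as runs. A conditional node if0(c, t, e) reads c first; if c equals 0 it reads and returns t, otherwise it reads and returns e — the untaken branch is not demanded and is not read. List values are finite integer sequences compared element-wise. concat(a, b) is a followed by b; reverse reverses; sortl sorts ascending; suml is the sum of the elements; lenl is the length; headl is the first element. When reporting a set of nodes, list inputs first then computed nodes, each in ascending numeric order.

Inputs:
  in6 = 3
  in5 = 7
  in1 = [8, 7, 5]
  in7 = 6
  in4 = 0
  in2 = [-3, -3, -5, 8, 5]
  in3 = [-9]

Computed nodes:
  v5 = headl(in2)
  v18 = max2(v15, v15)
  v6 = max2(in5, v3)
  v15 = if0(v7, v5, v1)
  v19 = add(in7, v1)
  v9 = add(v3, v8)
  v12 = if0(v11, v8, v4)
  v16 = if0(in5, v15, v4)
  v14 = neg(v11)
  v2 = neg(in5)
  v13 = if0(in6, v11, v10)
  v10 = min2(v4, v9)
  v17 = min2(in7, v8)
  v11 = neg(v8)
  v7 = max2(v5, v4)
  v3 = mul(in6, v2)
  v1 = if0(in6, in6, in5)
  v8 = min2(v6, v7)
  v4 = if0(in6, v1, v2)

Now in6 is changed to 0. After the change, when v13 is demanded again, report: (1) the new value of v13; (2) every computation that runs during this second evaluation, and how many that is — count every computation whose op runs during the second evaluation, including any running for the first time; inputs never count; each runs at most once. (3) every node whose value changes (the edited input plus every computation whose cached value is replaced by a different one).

v13 now evaluates to 0.
Run set: v1, v3, v4, v6, v7, v8, v11, v13 (8 run).
Changed values: in6, v3, v4, v7, v8, v13.
The important point: the flipped condition redirects demand; v9, v10 are left stale, never re-checked.

Initial pass — values computed on the first demand:
  v2 = neg(7) = -7
  v3 = mul(3, -7) = -21
  v4 = if0(in6=3 -> else branch v2) = -7
  v5 = headl([-3, -3, -5, 8, 5]) = -3
  v6 = max2(7, -21) = 7
  v7 = max2(-3, -7) = -3
  v8 = min2(7, -3) = -3
  v9 = add(-21, -3) = -24
  v10 = min2(-7, -24) = -24
  v13 = if0(in6=3 -> else branch v10) = -24

Second demand — change propagation:
  v1: newly demanded (no cache) — executes and yields 0.
  v3: re-runs because in6 3->0; new result 0.
  v4: re-runs because in6 3->0; new result 0.
  v6: re-runs because v3 -21->0; new result 7 (unchanged).
  v7: re-runs because v4 -7->0; new result 0.
  v8: re-runs because v7 -3->0; new result 0.
  v9: dirty yet unreached — the second evaluation never asks for it.
  v10: dirty yet unreached — the second evaluation never asks for it.
  v11: newly demanded (no cache) — executes and yields 0.
  v13: re-runs because in6 3->0; new result 0.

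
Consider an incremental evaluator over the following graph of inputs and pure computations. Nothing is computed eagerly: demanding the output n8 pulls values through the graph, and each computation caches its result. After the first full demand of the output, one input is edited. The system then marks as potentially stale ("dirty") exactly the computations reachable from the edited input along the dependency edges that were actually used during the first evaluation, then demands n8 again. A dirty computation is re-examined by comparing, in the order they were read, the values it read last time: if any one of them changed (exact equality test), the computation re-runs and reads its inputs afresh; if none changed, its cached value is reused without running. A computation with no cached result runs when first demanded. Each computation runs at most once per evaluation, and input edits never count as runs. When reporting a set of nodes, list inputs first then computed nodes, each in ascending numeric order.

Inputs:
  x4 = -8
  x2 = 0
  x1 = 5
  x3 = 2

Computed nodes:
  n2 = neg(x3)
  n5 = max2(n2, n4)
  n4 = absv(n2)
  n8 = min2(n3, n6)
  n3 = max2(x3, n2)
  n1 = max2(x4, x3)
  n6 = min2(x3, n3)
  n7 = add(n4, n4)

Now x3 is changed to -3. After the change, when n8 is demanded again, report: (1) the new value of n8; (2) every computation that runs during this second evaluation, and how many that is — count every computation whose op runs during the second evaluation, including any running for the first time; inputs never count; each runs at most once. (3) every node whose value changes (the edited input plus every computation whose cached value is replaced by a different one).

Initial pass — values computed on the first demand:
  n2 = neg(2) = -2
  n3 = max2(2, -2) = 2
  n6 = min2(2, 2) = 2
  n8 = min2(2, 2) = 2

Second demand — change propagation:
  n2: re-runs because x3 2->-3; new result 3.
  n3: re-runs because x3 2->-3; n2 -2->3; new result 3.
  n6: re-runs because x3 2->-3; n3 2->3; new result -3.
  n8: re-runs because n3 2->3; n6 2->-3; new result -3.

n8 now evaluates to -3.
Run set: n2, n3, n6, n8 (4 run).
Changed values: x3, n2, n3, n6, n8.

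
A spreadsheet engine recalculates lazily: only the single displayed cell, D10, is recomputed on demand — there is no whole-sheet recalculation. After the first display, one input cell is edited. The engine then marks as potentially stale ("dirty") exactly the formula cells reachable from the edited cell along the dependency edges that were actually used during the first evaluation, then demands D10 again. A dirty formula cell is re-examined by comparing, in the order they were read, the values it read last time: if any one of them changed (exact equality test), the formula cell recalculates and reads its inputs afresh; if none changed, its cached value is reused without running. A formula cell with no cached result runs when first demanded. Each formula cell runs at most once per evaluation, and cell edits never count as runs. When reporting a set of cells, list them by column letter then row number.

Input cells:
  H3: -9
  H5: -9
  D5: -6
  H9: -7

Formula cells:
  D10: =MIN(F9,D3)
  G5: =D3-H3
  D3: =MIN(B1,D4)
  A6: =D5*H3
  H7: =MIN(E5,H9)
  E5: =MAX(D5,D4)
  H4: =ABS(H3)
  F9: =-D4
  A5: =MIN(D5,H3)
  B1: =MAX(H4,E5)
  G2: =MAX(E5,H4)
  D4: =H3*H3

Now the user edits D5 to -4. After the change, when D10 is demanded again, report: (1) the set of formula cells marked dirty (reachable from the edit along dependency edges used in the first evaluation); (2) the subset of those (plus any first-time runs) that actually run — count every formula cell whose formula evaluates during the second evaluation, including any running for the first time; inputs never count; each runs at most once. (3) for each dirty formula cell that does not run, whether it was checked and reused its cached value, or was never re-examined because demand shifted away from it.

First evaluation (everything demanded from the output):
  D4 = -9 * -9 = 81
  E5 = MAX(-6, 81) = 81
  F9 = -(81) = -81
  H4 = ABS(-9) = 9
  B1 = MAX(9, 81) = 81
  D3 = MIN(81, 81) = 81
  D10 = MIN(-81, 81) = -81

Propagation after the edit:
  E5: runs — D5 -6->-4; result 81 (same value as before).
  B1: checked — values it read are unchanged (H4 unchanged, E5 unchanged); reused cached 81 without running.
  D3: checked — values it read are unchanged (B1 unchanged, D4 unchanged); reused cached 81 without running.
  D10: checked — values it read are unchanged (F9 unchanged, D3 unchanged); reused cached -81 without running.

Key observation: the change is absorbed at E5 — it re-runs but produces the same value, and the output's value is unchanged.

Marked dirty: B1, D3, D10, E5.
Formula cells that run: E5 — 1 in total.
Checked but reused from cache: B1, D3, D10.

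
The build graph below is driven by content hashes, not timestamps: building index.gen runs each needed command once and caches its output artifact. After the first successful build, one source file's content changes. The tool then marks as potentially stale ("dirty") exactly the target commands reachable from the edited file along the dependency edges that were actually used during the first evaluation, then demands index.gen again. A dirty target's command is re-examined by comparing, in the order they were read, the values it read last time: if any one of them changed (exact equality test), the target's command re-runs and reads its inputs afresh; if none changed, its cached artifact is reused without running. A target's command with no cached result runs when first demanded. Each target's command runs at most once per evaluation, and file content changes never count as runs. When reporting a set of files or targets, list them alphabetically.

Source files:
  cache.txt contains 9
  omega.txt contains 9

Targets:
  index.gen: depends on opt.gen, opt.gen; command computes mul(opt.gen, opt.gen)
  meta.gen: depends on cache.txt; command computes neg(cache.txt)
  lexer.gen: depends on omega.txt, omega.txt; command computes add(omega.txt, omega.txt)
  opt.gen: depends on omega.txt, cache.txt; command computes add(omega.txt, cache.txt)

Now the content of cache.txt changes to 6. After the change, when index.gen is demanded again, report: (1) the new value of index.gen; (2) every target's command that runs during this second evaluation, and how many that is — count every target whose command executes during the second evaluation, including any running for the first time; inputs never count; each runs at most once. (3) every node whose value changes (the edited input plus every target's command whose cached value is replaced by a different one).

Initial pass — values computed on the first demand:
  opt.gen = add(9, 9) = 18
  index.gen = mul(18, 18) = 324

Second demand — change propagation:
  opt.gen: re-runs because cache.txt 9->6; new result 15.
  index.gen: re-runs because opt.gen 18->15; opt.gen 18->15; new result 225.

index.gen now evaluates to 225.
Run set: index.gen, opt.gen (2 run).
Changed values: cache.txt, index.gen, opt.gen.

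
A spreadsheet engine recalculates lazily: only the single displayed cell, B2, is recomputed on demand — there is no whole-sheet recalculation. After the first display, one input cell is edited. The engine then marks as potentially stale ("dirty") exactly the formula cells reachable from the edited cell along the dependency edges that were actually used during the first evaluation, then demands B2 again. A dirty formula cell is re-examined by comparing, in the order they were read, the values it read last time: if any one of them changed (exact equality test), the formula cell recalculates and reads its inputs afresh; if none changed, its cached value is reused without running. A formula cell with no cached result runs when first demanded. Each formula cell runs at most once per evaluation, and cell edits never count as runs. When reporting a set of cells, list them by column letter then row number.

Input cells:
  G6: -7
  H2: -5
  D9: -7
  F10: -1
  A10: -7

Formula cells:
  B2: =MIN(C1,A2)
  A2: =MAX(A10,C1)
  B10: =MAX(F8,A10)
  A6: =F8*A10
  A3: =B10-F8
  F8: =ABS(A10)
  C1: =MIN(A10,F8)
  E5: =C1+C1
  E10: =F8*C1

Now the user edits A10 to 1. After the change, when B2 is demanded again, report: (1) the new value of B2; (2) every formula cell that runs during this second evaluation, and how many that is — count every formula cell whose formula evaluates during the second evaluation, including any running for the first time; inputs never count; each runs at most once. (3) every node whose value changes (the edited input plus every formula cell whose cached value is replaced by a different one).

First evaluation (everything demanded from the output):
  F8 = ABS(-7) = 7
  C1 = MIN(-7, 7) = -7
  A2 = MAX(-7, -7) = -7
  B2 = MIN(-7, -7) = -7

Propagation after the edit:
  F8: runs — A10 -7->1; result 1.
  C1: runs — A10 -7->1; F8 7->1; result 1.
  A2: runs — A10 -7->1; C1 -7->1; result 1.
  B2: runs — C1 -7->1; A2 -7->1; result 1.

New value of B2: 1.
Formula cells that run: A2, B2, C1, F8 — 4 in total.
Values that change: A2, A10, B2, C1, F8.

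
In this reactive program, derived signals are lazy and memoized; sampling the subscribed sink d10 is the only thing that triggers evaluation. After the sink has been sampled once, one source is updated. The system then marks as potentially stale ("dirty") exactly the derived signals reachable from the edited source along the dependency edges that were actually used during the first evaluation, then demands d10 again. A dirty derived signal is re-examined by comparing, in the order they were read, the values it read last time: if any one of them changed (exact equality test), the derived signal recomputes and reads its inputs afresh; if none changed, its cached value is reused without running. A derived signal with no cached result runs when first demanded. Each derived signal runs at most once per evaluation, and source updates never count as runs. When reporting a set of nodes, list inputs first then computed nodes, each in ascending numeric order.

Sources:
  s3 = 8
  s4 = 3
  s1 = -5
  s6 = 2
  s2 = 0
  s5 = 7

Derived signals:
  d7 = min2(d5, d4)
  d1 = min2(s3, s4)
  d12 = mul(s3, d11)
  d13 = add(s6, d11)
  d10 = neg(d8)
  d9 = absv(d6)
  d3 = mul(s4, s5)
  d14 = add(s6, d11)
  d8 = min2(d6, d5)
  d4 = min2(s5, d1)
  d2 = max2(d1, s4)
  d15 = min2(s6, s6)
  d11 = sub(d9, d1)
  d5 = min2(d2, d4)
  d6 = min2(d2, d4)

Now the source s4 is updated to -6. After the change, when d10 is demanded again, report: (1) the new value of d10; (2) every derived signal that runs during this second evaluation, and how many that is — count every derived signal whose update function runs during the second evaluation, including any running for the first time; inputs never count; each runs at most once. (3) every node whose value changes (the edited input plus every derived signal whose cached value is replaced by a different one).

Demanding d10 again yields 6.
7 derived signals run: d1, d2, d4, d5, d6, d8, d10.
The nodes whose values change: s4, d1, d2, d4, d5, d6, d8, d10.

First demand of the output computes:
  d1 = min2(8, 3) = 3
  d2 = max2(3, 3) = 3
  d4 = min2(7, 3) = 3
  d5 = min2(3, 3) = 3
  d6 = min2(3, 3) = 3
  d8 = min2(3, 3) = 3
  d10 = neg(3) = -3

After the edit, cleaning proceeds:
  d1: a read changed (s4 3->-6) — executes, giving -6.
  d2: a read changed (d1 3->-6; s4 3->-6) — executes, giving -6.
  d4: a read changed (d1 3->-6) — executes, giving -6.
  d5: a read changed (d2 3->-6; d4 3->-6) — executes, giving -6.
  d6: a read changed (d2 3->-6; d4 3->-6) — executes, giving -6.
  d8: a read changed (d6 3->-6; d5 3->-6) — executes, giving -6.
  d10: a read changed (d8 3->-6) — executes, giving 6.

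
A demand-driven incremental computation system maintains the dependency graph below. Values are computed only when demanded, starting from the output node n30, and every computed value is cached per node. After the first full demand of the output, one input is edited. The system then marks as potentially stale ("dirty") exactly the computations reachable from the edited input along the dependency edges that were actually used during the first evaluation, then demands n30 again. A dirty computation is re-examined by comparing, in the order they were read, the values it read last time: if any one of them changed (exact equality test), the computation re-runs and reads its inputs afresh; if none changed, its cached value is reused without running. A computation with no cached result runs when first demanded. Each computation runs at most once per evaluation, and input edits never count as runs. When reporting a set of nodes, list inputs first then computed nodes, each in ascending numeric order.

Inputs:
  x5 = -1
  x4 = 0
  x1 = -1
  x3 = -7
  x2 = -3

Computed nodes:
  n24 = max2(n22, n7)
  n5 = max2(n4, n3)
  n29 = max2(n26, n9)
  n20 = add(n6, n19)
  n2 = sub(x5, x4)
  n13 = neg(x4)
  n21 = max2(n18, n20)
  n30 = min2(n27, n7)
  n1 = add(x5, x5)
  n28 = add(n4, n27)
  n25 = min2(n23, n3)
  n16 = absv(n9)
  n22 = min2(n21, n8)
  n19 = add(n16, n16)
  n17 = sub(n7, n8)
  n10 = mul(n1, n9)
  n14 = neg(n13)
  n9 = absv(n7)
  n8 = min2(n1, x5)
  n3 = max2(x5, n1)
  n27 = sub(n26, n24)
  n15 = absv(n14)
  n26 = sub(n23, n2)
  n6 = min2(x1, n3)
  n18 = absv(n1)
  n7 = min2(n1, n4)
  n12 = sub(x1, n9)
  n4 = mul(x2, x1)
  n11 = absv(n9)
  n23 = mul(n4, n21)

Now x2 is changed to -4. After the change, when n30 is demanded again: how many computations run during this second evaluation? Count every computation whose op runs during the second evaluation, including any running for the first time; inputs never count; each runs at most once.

Computations that run: n4, n7, n23, n26, n27, n30 — 6 in total.
Key observation: the cutoff stops propagation at n9 — its inputs' values are unchanged, so it reuses its cache.

First evaluation (everything demanded from the output):
  n1 = add(-1, -1) = -2
  n2 = sub(-1, 0) = -1
  n3 = max2(-1, -2) = -1
  n4 = mul(-3, -1) = 3
  n6 = min2(-1, -1) = -1
  n7 = min2(-2, 3) = -2
  n8 = min2(-2, -1) = -2
  n9 = absv(-2) = 2
  n16 = absv(2) = 2
  n18 = absv(-2) = 2
  n19 = add(2, 2) = 4
  n20 = add(-1, 4) = 3
  n21 = max2(2, 3) = 3
  n22 = min2(3, -2) = -2
  n23 = mul(3, 3) = 9
  n24 = max2(-2, -2) = -2
  n26 = sub(9, -1) = 10
  n27 = sub(10, -2) = 12
  n30 = min2(12, -2) = -2

Propagation after the edit:
  n4: runs — x2 -3->-4; result 4.
  n7: runs — n4 3->4; result -2 (same value as before).
  n9: checked — values it read are unchanged (n7 unchanged); reused cached 2 without running.
  n16: checked — values it read are unchanged (n9 unchanged); reused cached 2 without running.
  n19: checked — values it read are unchanged (n16 unchanged, n16 unchanged); reused cached 4 without running.
  n20: checked — values it read are unchanged (n6 unchanged, n19 unchanged); reused cached 3 without running.
  n21: checked — values it read are unchanged (n18 unchanged, n20 unchanged); reused cached 3 without running.
  n22: checked — values it read are unchanged (n21 unchanged, n8 unchanged); reused cached -2 without running.
  n23: runs — n4 3->4; result 12.
  n24: checked — values it read are unchanged (n22 unchanged, n7 unchanged); reused cached -2 without running.
  n26: runs — n23 9->12; result 13.
  n27: runs — n26 10->13; result 15.
  n30: runs — n27 12->15; result -2 (same value as before).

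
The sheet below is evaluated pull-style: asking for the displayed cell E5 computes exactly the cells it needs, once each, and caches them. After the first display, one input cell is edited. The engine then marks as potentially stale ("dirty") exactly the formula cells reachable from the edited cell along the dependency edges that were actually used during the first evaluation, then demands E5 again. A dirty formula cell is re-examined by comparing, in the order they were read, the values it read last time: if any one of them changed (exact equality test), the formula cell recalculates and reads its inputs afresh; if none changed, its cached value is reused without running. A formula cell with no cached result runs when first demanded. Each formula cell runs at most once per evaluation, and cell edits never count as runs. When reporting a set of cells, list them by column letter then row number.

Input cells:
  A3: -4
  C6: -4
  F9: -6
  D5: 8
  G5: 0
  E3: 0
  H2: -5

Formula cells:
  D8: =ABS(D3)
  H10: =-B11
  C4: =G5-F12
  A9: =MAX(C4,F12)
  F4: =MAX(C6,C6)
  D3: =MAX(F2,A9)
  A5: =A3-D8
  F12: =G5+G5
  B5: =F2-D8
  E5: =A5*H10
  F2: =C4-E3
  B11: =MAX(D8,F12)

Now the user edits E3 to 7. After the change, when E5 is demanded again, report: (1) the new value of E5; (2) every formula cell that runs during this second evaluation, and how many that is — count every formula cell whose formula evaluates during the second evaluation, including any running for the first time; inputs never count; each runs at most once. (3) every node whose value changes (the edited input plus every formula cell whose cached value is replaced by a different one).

First demand of the output computes:
  F12 = 0 + 0 = 0
  C4 = 0 - 0 = 0
  A9 = MAX(0, 0) = 0
  F2 = 0 - 0 = 0
  D3 = MAX(0, 0) = 0
  D8 = ABS(0) = 0
  A5 = -4 - 0 = -4
  B11 = MAX(0, 0) = 0
  H10 = -(0) = 0
  E5 = -4 * 0 = 0

After the edit, cleaning proceeds:
  F2: a read changed (E3 0->7) — executes, giving -7.
  D3: a read changed (F2 0->-7) — executes, giving 0 — identical to its old value.
  D8: dirty, but its reads are unchanged (D3 unchanged); cached 0 stands.
  A5: dirty, but its reads are unchanged (A3 unchanged, D8 unchanged); cached -4 stands.
  B11: dirty, but its reads are unchanged (D8 unchanged, F12 unchanged); cached 0 stands.
  H10: dirty, but its reads are unchanged (B11 unchanged); cached 0 stands.
  E5: dirty, but its reads are unchanged (A5 unchanged, H10 unchanged); cached 0 stands.

Note the absorption at D3: it re-runs yet its value is the same, leaving the output's value untouched.

Demanding E5 again yields 0.
2 formula cells run: D3, F2.
The nodes whose values change: E3, F2.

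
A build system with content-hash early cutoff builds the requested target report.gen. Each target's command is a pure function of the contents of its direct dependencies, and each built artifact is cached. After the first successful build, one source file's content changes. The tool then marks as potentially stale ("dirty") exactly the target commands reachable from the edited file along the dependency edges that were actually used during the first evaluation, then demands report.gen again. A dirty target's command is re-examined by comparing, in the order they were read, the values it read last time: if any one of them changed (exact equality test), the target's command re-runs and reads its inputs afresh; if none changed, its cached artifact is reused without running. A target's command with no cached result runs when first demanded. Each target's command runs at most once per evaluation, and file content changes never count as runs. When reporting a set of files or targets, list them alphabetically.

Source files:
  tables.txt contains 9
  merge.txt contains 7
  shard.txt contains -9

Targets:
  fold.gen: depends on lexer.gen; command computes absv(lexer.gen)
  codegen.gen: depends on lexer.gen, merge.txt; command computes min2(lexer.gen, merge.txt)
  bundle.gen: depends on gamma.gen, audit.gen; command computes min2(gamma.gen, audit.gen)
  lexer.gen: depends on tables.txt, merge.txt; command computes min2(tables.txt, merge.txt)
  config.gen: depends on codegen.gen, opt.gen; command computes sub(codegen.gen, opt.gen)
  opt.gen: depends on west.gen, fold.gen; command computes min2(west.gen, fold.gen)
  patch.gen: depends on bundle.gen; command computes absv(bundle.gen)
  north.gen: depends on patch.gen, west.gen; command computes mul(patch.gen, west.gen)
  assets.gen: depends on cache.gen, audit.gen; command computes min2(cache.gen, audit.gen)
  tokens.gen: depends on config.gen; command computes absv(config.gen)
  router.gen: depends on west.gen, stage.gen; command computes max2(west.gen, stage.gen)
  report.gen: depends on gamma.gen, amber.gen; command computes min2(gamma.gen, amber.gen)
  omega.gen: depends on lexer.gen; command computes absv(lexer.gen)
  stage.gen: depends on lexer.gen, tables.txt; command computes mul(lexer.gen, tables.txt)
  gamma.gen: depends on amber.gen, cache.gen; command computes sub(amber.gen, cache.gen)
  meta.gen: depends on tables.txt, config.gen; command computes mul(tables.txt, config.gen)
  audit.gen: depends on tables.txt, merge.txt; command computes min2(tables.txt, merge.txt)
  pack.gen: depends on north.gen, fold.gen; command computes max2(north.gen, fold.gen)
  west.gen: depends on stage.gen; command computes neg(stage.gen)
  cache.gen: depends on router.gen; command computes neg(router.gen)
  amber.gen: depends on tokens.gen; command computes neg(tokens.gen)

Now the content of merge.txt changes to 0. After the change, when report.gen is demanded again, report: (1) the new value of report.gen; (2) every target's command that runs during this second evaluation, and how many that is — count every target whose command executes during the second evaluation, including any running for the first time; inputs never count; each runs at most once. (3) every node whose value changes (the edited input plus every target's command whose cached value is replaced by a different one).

First evaluation (everything demanded from the output):
  lexer.gen = min2(9, 7) = 7
  codegen.gen = min2(7, 7) = 7
  fold.gen = absv(7) = 7
  stage.gen = mul(7, 9) = 63
  west.gen = neg(63) = -63
  opt.gen = min2(-63, 7) = -63
  config.gen = sub(7, -63) = 70
  router.gen = max2(-63, 63) = 63
  cache.gen = neg(63) = -63
  tokens.gen = absv(70) = 70
  amber.gen = neg(70) = -70
  gamma.gen = sub(-70, -63) = -7
  report.gen = min2(-7, -70) = -70

Propagation after the edit:
  lexer.gen: runs — merge.txt 7->0; result 0.
  codegen.gen: runs — lexer.gen 7->0; merge.txt 7->0; result 0.
  fold.gen: runs — lexer.gen 7->0; result 0.
  stage.gen: runs — lexer.gen 7->0; result 0.
  west.gen: runs — stage.gen 63->0; result 0.
  opt.gen: runs — west.gen -63->0; fold.gen 7->0; result 0.
  config.gen: runs — codegen.gen 7->0; opt.gen -63->0; result 0.
  router.gen: runs — west.gen -63->0; stage.gen 63->0; result 0.
  cache.gen: runs — router.gen 63->0; result 0.
  tokens.gen: runs — config.gen 70->0; result 0.
  amber.gen: runs — tokens.gen 70->0; result 0.
  gamma.gen: runs — amber.gen -70->0; cache.gen -63->0; result 0.
  report.gen: runs — gamma.gen -7->0; amber.gen -70->0; result 0.

New value of report.gen: 0.
Target commands that run: amber.gen, cache.gen, codegen.gen, config.gen, fold.gen, gamma.gen, lexer.gen, opt.gen, report.gen, router.gen, stage.gen, tokens.gen, west.gen — 13 in total.
Values that change: amber.gen, cache.gen, codegen.gen, config.gen, fold.gen, gamma.gen, lexer.gen, merge.txt, opt.gen, report.gen, router.gen, stage.gen, tokens.gen, west.gen.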